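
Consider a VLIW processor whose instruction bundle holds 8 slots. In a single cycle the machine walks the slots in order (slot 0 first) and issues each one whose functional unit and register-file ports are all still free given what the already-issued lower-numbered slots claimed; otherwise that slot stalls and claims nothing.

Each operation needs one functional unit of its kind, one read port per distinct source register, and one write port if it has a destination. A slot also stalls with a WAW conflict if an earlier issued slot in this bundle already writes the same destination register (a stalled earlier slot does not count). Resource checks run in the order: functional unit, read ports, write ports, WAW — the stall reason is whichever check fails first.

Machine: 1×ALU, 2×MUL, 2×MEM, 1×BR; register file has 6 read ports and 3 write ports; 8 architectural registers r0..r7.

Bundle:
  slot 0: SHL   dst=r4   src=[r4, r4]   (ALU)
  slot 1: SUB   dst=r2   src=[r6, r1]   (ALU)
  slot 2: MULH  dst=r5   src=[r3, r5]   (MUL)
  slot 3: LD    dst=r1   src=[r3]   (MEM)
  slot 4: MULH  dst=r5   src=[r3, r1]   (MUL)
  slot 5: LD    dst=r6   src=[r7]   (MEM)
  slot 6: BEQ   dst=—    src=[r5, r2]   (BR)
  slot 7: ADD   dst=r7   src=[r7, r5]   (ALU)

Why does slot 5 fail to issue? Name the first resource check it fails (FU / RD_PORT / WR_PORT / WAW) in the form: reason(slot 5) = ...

#0 ALU src=r4,r4 dispatched  <A:0 Mu:2 Ld:2 B:1 rd:5 wr:2>
#1 ALU src=r6,r1 held:FU  <A:0 Mu:2 Ld:2 B:1 rd:5 wr:2>
#2 MUL src=r3,r5 dispatched  <A:0 Mu:1 Ld:2 B:1 rd:3 wr:1>
#3 MEM src=r3 dispatched  <A:0 Mu:1 Ld:1 B:1 rd:2 wr:0>
#4 MUL src=r3,r1 held:WR_PORT  <A:0 Mu:1 Ld:1 B:1 rd:2 wr:0>
#5 MEM src=r7 held:WR_PORT  <A:0 Mu:1 Ld:1 B:1 rd:2 wr:0>
#6 BR src=r5,r2 dispatched  <A:0 Mu:1 Ld:1 B:0 rd:0 wr:0>
#7 ALU src=r7,r5 held:FU  <A:0 Mu:1 Ld:1 B:0 rd:0 wr:0>

reason(slot 5) = WR_PORT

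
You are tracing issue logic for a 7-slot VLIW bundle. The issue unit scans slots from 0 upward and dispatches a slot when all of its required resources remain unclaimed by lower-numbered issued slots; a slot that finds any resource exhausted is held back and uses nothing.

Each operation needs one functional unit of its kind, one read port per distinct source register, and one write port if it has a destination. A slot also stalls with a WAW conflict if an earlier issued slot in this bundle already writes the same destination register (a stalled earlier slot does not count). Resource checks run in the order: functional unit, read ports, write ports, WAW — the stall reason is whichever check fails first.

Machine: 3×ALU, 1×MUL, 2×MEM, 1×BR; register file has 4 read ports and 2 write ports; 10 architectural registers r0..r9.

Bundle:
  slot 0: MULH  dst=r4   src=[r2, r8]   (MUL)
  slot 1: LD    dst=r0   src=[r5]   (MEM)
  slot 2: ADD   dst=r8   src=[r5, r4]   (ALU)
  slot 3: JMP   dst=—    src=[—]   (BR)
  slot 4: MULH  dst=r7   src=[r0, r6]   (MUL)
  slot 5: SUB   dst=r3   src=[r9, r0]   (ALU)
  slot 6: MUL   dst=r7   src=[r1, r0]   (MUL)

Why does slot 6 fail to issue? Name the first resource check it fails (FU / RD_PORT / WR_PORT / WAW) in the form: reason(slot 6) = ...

reason(slot 6) = FU

#0 MUL src=r2,r8 dispatched  <A:3 Mu:0 Ld:2 B:1 rd:2 wr:1>
#1 MEM src=r5 dispatched  <A:3 Mu:0 Ld:1 B:1 rd:1 wr:0>
#2 ALU src=r5,r4 held:RD_PORT  <A:3 Mu:0 Ld:1 B:1 rd:1 wr:0>
#3 BR src=- dispatched  <A:3 Mu:0 Ld:1 B:0 rd:1 wr:0>
#4 MUL src=r0,r6 held:FU  <A:3 Mu:0 Ld:1 B:0 rd:1 wr:0>
#5 ALU src=r9,r0 held:RD_PORT  <A:3 Mu:0 Ld:1 B:0 rd:1 wr:0>
#6 MUL src=r1,r0 held:FU  <A:3 Mu:0 Ld:1 B:0 rd:1 wr:0>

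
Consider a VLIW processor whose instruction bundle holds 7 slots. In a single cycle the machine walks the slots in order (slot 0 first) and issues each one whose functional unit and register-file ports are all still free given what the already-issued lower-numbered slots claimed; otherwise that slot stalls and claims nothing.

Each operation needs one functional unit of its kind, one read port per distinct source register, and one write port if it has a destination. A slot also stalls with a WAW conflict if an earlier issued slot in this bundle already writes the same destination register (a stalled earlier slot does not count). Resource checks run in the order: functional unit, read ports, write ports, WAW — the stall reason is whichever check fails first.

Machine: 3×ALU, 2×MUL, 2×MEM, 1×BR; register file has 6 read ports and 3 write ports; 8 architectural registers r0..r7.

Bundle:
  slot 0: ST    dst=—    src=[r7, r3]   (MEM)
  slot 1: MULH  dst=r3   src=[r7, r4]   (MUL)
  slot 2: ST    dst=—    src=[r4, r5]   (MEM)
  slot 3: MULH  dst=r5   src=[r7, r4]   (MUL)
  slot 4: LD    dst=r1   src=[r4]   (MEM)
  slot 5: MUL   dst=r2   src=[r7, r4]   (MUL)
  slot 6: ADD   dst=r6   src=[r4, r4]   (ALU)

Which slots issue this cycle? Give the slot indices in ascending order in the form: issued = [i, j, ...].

issued = [0, 1, 2]

  0. MEM ⇒ go  {3A/2Mu/1Ld/1B | 4r 3w}
  1. MUL→r3 ⇒ go  {3A/1Mu/1Ld/1B | 2r 2w}
  2. MEM ⇒ go  {3A/1Mu/0Ld/1B | 0r 2w}
  3. MUL→r5 ⇒ no(RD_PORT)  {3A/1Mu/0Ld/1B | 0r 2w}
  4. MEM→r1 ⇒ no(FU)  {3A/1Mu/0Ld/1B | 0r 2w}
  5. MUL→r2 ⇒ no(RD_PORT)  {3A/1Mu/0Ld/1B | 0r 2w}
  6. ALU→r6 ⇒ no(RD_PORT)  {3A/1Mu/0Ld/1B | 0r 2w}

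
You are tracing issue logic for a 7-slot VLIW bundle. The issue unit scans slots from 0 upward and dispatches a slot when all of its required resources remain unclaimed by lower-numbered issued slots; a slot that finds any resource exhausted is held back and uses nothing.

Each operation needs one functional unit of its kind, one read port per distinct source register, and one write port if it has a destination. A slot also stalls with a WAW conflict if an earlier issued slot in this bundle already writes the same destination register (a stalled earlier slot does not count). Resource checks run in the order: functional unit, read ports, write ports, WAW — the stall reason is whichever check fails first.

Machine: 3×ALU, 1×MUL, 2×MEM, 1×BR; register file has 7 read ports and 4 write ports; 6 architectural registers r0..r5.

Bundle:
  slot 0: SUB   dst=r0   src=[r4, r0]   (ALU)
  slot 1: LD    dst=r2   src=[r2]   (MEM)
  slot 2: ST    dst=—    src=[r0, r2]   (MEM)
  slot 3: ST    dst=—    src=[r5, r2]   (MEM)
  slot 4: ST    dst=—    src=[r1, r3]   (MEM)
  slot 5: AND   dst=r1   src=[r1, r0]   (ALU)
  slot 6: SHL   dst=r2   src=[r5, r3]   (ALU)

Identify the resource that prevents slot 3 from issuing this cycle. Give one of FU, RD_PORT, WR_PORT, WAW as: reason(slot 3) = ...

reason(slot 3) = FU

(0) want 1×ALU +2rd +1wr — yes → AL2|MU1|ME2|BR1|rd5|wr3
(1) want 1×MEM +1rd +1wr — yes → AL2|MU1|ME1|BR1|rd4|wr2
(2) want 1×MEM +2rd +0wr — yes → AL2|MU1|ME0|BR1|rd2|wr2
(3) want 1×MEM +2rd +0wr — FU → AL2|MU1|ME0|BR1|rd2|wr2
(4) want 1×MEM +2rd +0wr — FU → AL2|MU1|ME0|BR1|rd2|wr2
(5) want 1×ALU +2rd +1wr — yes → AL1|MU1|ME0|BR1|rd0|wr1
(6) want 1×ALU +2rd +1wr — RD_PORT → AL1|MU1|ME0|BR1|rd0|wr1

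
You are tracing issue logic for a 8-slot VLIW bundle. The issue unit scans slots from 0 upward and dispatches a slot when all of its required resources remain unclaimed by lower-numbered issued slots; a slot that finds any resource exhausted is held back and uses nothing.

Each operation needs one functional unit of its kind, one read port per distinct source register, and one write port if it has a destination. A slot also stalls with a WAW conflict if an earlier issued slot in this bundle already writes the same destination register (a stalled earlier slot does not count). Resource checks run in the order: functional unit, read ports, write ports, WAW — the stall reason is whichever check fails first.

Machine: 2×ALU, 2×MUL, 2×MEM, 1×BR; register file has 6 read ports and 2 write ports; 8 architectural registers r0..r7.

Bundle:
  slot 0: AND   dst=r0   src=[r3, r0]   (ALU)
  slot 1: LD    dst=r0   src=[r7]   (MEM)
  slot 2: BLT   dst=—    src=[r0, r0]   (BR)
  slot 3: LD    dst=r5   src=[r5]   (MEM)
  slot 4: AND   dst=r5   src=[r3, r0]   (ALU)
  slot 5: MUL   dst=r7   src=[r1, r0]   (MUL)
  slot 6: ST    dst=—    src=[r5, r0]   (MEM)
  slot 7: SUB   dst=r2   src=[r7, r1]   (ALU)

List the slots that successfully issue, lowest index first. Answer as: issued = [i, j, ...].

issued = [0, 2, 3, 6]

  0. ALU→r0 ⇒ go  {1A/2Mu/2Ld/1B | 4r 1w}
  1. MEM→r0 ⇒ no(WAW)  {1A/2Mu/2Ld/1B | 4r 1w}
  2. BR ⇒ go  {1A/2Mu/2Ld/0B | 3r 1w}
  3. MEM→r5 ⇒ go  {1A/2Mu/1Ld/0B | 2r 0w}
  4. ALU→r5 ⇒ no(WR_PORT)  {1A/2Mu/1Ld/0B | 2r 0w}
  5. MUL→r7 ⇒ no(WR_PORT)  {1A/2Mu/1Ld/0B | 2r 0w}
  6. MEM ⇒ go  {1A/2Mu/0Ld/0B | 0r 0w}
  7. ALU→r2 ⇒ no(RD_PORT)  {1A/2Mu/0Ld/0B | 0r 0w}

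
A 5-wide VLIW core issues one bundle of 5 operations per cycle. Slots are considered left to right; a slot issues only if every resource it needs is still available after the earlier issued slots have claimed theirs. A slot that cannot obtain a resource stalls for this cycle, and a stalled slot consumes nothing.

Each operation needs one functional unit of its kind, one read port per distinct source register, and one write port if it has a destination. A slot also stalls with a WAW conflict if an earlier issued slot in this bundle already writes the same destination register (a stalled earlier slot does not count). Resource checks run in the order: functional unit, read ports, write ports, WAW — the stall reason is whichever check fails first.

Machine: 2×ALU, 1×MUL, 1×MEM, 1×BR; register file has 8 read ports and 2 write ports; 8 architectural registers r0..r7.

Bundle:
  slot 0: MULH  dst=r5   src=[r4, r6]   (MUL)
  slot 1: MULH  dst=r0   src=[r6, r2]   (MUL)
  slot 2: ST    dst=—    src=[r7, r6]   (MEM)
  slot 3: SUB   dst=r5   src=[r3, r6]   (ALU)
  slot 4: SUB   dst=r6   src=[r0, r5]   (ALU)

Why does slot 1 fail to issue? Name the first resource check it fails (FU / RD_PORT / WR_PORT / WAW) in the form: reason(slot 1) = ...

#0 MUL src=r4,r6 dispatched  <A:2 Mu:0 Ld:1 B:1 rd:6 wr:1>
#1 MUL src=r6,r2 held:FU  <A:2 Mu:0 Ld:1 B:1 rd:6 wr:1>
#2 MEM src=r7,r6 dispatched  <A:2 Mu:0 Ld:0 B:1 rd:4 wr:1>
#3 ALU src=r3,r6 held:WAW  <A:2 Mu:0 Ld:0 B:1 rd:4 wr:1>
#4 ALU src=r0,r5 dispatched  <A:1 Mu:0 Ld:0 B:1 rd:2 wr:0>

reason(slot 1) = FU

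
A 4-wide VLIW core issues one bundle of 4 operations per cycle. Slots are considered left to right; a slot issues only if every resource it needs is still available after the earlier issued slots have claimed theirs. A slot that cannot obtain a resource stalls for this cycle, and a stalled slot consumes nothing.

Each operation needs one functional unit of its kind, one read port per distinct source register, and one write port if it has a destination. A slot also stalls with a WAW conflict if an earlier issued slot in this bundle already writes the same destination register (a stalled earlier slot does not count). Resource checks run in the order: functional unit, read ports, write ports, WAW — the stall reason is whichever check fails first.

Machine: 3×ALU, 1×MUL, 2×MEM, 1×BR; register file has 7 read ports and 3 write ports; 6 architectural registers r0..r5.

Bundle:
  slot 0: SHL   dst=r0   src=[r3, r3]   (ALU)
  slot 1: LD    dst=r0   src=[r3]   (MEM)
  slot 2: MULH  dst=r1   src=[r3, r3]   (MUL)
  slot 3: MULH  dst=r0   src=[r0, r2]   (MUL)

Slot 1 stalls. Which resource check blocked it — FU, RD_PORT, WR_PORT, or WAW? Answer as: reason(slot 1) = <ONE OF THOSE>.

(0) want 1×ALU +1rd +1wr — yes → AL2|MU1|ME2|BR1|rd6|wr2
(1) want 1×MEM +1rd +1wr — WAW → AL2|MU1|ME2|BR1|rd6|wr2
(2) want 1×MUL +1rd +1wr — yes → AL2|MU0|ME2|BR1|rd5|wr1
(3) want 1×MUL +2rd +1wr — FU → AL2|MU0|ME2|BR1|rd5|wr1

reason(slot 1) = WAW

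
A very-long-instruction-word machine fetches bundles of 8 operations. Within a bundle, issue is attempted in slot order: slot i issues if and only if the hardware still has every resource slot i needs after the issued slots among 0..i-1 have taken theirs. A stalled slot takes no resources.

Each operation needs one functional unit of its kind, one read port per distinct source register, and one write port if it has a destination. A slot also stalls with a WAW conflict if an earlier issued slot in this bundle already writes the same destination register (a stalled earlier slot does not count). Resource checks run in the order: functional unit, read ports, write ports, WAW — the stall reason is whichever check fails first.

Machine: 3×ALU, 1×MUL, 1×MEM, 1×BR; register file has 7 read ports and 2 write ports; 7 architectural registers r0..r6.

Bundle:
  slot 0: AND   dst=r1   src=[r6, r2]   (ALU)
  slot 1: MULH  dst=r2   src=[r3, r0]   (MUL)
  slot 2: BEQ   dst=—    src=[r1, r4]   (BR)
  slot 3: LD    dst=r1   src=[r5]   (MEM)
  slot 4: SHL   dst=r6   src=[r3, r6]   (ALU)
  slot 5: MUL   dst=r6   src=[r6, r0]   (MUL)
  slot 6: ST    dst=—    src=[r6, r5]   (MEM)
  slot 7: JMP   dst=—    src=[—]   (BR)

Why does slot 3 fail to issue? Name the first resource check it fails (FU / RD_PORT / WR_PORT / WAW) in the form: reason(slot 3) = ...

slot 0 (ALU): ISSUE — free A2,Mu1,Ld1,B1 rp5 wp1
slot 1 (MUL): ISSUE — free A2,Mu0,Ld1,B1 rp3 wp0
slot 2 (BR): ISSUE — free A2,Mu0,Ld1,B0 rp1 wp0
slot 3 (MEM): stall WR_PORT — free A2,Mu0,Ld1,B0 rp1 wp0
slot 4 (ALU): stall RD_PORT — free A2,Mu0,Ld1,B0 rp1 wp0
slot 5 (MUL): stall FU — free A2,Mu0,Ld1,B0 rp1 wp0
slot 6 (MEM): stall RD_PORT — free A2,Mu0,Ld1,B0 rp1 wp0
slot 7 (BR): stall FU — free A2,Mu0,Ld1,B0 rp1 wp0

reason(slot 3) = WR_PORT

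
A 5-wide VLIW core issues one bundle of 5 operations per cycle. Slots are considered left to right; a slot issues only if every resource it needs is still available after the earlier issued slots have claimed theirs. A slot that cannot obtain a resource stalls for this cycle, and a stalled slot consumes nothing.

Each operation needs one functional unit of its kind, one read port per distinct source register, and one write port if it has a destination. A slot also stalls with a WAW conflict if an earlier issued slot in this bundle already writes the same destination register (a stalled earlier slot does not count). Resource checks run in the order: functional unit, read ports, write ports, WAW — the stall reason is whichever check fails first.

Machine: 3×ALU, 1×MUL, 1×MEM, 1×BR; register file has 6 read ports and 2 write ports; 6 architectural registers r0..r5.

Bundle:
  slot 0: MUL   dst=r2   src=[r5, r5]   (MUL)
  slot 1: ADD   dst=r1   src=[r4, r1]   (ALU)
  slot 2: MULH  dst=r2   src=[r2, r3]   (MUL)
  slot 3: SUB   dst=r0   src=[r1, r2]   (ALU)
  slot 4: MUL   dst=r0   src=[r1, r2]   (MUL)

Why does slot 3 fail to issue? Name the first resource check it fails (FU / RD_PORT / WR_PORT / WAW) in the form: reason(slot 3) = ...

(0) want 1×MUL +1rd +1wr — yes → AL3|MU0|ME1|BR1|rd5|wr1
(1) want 1×ALU +2rd +1wr — yes → AL2|MU0|ME1|BR1|rd3|wr0
(2) want 1×MUL +2rd +1wr — FU → AL2|MU0|ME1|BR1|rd3|wr0
(3) want 1×ALU +2rd +1wr — WR_PORT → AL2|MU0|ME1|BR1|rd3|wr0
(4) want 1×MUL +2rd +1wr — FU → AL2|MU0|ME1|BR1|rd3|wr0

reason(slot 3) = WR_PORT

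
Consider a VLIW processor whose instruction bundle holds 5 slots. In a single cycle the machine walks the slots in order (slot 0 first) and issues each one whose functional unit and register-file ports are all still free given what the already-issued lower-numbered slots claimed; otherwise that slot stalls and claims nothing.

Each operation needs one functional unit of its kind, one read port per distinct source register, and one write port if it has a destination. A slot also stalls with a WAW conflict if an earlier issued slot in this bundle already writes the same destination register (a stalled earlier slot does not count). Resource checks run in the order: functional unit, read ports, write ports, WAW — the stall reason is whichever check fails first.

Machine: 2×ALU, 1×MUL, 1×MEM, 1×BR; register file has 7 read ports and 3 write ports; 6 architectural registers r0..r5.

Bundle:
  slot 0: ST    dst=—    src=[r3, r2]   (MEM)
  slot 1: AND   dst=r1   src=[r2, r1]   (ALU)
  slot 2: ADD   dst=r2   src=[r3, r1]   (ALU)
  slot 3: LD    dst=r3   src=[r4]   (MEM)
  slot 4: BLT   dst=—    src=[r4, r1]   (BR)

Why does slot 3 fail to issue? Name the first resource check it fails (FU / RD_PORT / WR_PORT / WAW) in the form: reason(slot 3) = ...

#0 MEM src=r3,r2 dispatched  <A:2 Mu:1 Ld:0 B:1 rd:5 wr:3>
#1 ALU src=r2,r1 dispatched  <A:1 Mu:1 Ld:0 B:1 rd:3 wr:2>
#2 ALU src=r3,r1 dispatched  <A:0 Mu:1 Ld:0 B:1 rd:1 wr:1>
#3 MEM src=r4 held:FU  <A:0 Mu:1 Ld:0 B:1 rd:1 wr:1>
#4 BR src=r4,r1 held:RD_PORT  <A:0 Mu:1 Ld:0 B:1 rd:1 wr:1>

reason(slot 3) = FU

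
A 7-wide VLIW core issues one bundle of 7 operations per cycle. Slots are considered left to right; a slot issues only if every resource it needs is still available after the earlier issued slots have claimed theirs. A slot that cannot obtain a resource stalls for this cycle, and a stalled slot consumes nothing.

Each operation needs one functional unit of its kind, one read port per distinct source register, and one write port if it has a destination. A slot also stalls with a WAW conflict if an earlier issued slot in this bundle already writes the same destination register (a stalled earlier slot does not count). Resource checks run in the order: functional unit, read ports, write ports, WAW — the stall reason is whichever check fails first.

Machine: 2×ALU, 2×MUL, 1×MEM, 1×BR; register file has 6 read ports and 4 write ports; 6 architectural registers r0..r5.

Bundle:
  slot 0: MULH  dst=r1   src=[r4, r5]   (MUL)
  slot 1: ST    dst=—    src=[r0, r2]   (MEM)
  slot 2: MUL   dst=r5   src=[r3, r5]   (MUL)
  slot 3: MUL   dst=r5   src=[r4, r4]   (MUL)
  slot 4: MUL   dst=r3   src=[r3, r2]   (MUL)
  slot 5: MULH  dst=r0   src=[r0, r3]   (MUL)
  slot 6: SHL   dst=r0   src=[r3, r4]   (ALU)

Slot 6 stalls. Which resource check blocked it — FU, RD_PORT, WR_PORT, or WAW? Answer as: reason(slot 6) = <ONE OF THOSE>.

(0) want 1×MUL +2rd +1wr — yes → AL2|MU1|ME1|BR1|rd4|wr3
(1) want 1×MEM +2rd +0wr — yes → AL2|MU1|ME0|BR1|rd2|wr3
(2) want 1×MUL +2rd +1wr — yes → AL2|MU0|ME0|BR1|rd0|wr2
(3) want 1×MUL +1rd +1wr — FU → AL2|MU0|ME0|BR1|rd0|wr2
(4) want 1×MUL +2rd +1wr — FU → AL2|MU0|ME0|BR1|rd0|wr2
(5) want 1×MUL +2rd +1wr — FU → AL2|MU0|ME0|BR1|rd0|wr2
(6) want 1×ALU +2rd +1wr — RD_PORT → AL2|MU0|ME0|BR1|rd0|wr2

reason(slot 6) = RD_PORT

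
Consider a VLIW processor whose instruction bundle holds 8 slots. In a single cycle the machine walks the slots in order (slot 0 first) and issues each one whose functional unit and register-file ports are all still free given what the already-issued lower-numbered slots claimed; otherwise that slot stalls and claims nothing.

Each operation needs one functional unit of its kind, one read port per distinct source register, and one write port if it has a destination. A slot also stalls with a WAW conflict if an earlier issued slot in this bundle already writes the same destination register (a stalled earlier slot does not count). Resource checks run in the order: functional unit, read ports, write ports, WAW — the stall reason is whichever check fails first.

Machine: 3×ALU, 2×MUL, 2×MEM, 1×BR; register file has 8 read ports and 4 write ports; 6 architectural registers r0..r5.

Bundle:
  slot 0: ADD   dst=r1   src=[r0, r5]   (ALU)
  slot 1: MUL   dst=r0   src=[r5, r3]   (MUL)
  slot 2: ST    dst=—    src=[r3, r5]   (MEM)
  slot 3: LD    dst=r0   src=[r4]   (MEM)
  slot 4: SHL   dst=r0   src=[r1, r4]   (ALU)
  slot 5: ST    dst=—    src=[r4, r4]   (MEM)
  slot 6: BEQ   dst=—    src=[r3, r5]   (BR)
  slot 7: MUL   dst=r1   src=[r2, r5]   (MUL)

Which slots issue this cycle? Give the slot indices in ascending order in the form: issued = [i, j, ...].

(0) want 1×ALU +2rd +1wr — yes → AL2|MU2|ME2|BR1|rd6|wr3
(1) want 1×MUL +2rd +1wr — yes → AL2|MU1|ME2|BR1|rd4|wr2
(2) want 1×MEM +2rd +0wr — yes → AL2|MU1|ME1|BR1|rd2|wr2
(3) want 1×MEM +1rd +1wr — WAW → AL2|MU1|ME1|BR1|rd2|wr2
(4) want 1×ALU +2rd +1wr — WAW → AL2|MU1|ME1|BR1|rd2|wr2
(5) want 1×MEM +1rd +0wr — yes → AL2|MU1|ME0|BR1|rd1|wr2
(6) want 1×BR +2rd +0wr — RD_PORT → AL2|MU1|ME0|BR1|rd1|wr2
(7) want 1×MUL +2rd +1wr — RD_PORT → AL2|MU1|ME0|BR1|rd1|wr2

issued = [0, 1, 2, 5]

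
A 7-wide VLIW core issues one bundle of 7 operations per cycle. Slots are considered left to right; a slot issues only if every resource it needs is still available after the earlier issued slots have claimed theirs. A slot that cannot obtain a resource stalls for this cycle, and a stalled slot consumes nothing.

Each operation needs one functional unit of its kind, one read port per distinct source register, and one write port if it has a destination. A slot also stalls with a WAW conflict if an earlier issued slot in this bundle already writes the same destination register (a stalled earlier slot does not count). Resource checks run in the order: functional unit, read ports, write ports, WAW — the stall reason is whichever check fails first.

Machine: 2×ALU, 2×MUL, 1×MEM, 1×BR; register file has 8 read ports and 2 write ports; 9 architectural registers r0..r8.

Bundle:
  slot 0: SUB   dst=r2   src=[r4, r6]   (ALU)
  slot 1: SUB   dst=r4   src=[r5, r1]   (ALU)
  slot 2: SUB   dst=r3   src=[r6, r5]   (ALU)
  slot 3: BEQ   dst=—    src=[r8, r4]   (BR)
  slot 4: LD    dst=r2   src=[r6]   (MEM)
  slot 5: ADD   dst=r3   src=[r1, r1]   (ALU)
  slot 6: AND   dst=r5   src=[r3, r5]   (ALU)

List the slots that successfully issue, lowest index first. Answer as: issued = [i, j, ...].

#0 ALU src=r4,r6 dispatched  <A:1 Mu:2 Ld:1 B:1 rd:6 wr:1>
#1 ALU src=r5,r1 dispatched  <A:0 Mu:2 Ld:1 B:1 rd:4 wr:0>
#2 ALU src=r6,r5 held:FU  <A:0 Mu:2 Ld:1 B:1 rd:4 wr:0>
#3 BR src=r8,r4 dispatched  <A:0 Mu:2 Ld:1 B:0 rd:2 wr:0>
#4 MEM src=r6 held:WR_PORT  <A:0 Mu:2 Ld:1 B:0 rd:2 wr:0>
#5 ALU src=r1,r1 held:FU  <A:0 Mu:2 Ld:1 B:0 rd:2 wr:0>
#6 ALU src=r3,r5 held:FU  <A:0 Mu:2 Ld:1 B:0 rd:2 wr:0>

issued = [0, 1, 3]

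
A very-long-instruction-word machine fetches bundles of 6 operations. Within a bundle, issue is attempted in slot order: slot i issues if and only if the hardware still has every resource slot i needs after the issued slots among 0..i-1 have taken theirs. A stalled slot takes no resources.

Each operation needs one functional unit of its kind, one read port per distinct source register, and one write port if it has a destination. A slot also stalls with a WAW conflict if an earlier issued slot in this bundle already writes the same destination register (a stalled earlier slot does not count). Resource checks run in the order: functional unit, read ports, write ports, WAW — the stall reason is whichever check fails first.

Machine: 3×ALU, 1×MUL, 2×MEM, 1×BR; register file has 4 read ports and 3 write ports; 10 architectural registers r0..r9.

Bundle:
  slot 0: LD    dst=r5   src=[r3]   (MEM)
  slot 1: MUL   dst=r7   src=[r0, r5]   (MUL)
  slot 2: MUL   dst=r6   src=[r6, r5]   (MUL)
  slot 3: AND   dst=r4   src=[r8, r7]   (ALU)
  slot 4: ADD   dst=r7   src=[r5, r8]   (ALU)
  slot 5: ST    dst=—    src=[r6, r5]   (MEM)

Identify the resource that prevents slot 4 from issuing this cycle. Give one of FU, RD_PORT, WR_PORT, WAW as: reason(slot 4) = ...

reason(slot 4) = RD_PORT

(0) want 1×MEM +1rd +1wr — yes → AL3|MU1|ME1|BR1|rd3|wr2
(1) want 1×MUL +2rd +1wr — yes → AL3|MU0|ME1|BR1|rd1|wr1
(2) want 1×MUL +2rd +1wr — FU → AL3|MU0|ME1|BR1|rd1|wr1
(3) want 1×ALU +2rd +1wr — RD_PORT → AL3|MU0|ME1|BR1|rd1|wr1
(4) want 1×ALU +2rd +1wr — RD_PORT → AL3|MU0|ME1|BR1|rd1|wr1
(5) want 1×MEM +2rd +0wr — RD_PORT → AL3|MU0|ME1|BR1|rd1|wr1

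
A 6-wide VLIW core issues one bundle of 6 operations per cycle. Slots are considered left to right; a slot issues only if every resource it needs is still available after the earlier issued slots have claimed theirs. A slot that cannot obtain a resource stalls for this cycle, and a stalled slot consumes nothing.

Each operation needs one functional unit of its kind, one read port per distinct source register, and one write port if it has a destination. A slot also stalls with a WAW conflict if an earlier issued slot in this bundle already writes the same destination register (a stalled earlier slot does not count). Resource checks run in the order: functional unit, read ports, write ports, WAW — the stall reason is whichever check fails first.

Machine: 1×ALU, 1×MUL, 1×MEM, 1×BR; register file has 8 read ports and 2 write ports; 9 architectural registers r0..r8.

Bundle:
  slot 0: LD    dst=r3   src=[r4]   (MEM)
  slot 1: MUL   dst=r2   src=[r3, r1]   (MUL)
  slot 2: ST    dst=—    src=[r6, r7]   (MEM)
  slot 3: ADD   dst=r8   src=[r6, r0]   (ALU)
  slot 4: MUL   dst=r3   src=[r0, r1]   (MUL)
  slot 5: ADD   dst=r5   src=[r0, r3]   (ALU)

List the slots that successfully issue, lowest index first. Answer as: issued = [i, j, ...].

(0) want 1×MEM +1rd +1wr — yes → AL1|MU1|ME0|BR1|rd7|wr1
(1) want 1×MUL +2rd +1wr — yes → AL1|MU0|ME0|BR1|rd5|wr0
(2) want 1×MEM +2rd +0wr — FU → AL1|MU0|ME0|BR1|rd5|wr0
(3) want 1×ALU +2rd +1wr — WR_PORT → AL1|MU0|ME0|BR1|rd5|wr0
(4) want 1×MUL +2rd +1wr — FU → AL1|MU0|ME0|BR1|rd5|wr0
(5) want 1×ALU +2rd +1wr — WR_PORT → AL1|MU0|ME0|BR1|rd5|wr0

issued = [0, 1]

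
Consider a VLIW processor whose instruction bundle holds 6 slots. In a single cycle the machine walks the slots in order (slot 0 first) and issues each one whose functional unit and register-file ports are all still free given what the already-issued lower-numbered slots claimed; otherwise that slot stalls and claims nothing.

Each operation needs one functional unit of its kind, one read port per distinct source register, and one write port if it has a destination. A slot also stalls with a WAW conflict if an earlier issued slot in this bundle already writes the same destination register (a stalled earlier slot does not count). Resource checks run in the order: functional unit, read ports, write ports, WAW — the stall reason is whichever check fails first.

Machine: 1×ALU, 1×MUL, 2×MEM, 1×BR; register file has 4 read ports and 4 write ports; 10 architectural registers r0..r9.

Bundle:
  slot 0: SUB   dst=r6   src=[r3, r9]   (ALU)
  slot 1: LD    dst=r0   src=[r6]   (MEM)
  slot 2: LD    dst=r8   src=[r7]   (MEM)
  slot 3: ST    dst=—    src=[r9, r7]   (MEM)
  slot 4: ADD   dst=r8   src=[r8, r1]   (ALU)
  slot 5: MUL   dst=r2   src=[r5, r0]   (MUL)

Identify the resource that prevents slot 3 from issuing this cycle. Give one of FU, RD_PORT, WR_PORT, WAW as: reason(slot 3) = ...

reason(slot 3) = FU

[0] ALU needs rd=2 wr=1: ok; after: ALU=0 MUL=1 MEM=2 BR=1, R=2, W=3
[1] MEM needs rd=1 wr=1: ok; after: ALU=0 MUL=1 MEM=1 BR=1, R=1, W=2
[2] MEM needs rd=1 wr=1: ok; after: ALU=0 MUL=1 MEM=0 BR=1, R=0, W=1
[3] MEM needs rd=2 wr=0: FU; after: ALU=0 MUL=1 MEM=0 BR=1, R=0, W=1
[4] ALU needs rd=2 wr=1: FU; after: ALU=0 MUL=1 MEM=0 BR=1, R=0, W=1
[5] MUL needs rd=2 wr=1: RD_PORT; after: ALU=0 MUL=1 MEM=0 BR=1, R=0, W=1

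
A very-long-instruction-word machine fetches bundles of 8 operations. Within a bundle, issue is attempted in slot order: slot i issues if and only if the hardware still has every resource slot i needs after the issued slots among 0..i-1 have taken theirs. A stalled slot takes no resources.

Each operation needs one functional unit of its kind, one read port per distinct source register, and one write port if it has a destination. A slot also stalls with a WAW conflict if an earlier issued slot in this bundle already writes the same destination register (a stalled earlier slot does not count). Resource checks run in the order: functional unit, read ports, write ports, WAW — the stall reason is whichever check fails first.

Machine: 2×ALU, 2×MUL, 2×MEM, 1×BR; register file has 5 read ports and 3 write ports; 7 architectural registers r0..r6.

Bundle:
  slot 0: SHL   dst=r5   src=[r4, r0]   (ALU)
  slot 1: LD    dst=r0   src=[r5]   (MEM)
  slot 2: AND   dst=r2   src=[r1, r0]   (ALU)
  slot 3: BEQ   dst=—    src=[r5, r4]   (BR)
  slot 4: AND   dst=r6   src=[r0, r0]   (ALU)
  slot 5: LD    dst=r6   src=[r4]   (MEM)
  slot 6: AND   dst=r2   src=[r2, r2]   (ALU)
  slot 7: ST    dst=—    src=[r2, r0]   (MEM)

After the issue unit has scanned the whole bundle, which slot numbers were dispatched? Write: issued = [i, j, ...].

issued = [0, 1, 2]

slot 0 (ALU): ISSUE — free A1,Mu2,Ld2,B1 rp3 wp2
slot 1 (MEM): ISSUE — free A1,Mu2,Ld1,B1 rp2 wp1
slot 2 (ALU): ISSUE — free A0,Mu2,Ld1,B1 rp0 wp0
slot 3 (BR): stall RD_PORT — free A0,Mu2,Ld1,B1 rp0 wp0
slot 4 (ALU): stall FU — free A0,Mu2,Ld1,B1 rp0 wp0
slot 5 (MEM): stall RD_PORT — free A0,Mu2,Ld1,B1 rp0 wp0
slot 6 (ALU): stall FU — free A0,Mu2,Ld1,B1 rp0 wp0
slot 7 (MEM): stall RD_PORT — free A0,Mu2,Ld1,B1 rp0 wp0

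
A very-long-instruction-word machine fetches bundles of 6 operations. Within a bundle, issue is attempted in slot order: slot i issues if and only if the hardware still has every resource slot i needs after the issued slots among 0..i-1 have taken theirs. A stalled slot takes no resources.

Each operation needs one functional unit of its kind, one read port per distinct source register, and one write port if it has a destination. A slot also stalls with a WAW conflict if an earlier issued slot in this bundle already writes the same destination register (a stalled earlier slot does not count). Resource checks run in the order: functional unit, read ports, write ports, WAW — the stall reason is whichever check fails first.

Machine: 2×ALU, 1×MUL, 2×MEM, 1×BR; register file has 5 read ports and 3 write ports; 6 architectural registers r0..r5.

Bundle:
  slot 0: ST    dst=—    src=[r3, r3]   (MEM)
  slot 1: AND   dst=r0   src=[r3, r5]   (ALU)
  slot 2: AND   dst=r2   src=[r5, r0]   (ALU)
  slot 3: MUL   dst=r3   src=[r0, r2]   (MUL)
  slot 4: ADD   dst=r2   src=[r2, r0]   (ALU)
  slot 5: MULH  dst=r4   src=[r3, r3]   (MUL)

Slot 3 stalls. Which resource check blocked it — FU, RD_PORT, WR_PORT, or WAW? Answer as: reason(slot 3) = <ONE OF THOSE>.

reason(slot 3) = RD_PORT

[0] MEM needs rd=1 wr=0: ok; after: ALU=2 MUL=1 MEM=1 BR=1, R=4, W=3
[1] ALU needs rd=2 wr=1: ok; after: ALU=1 MUL=1 MEM=1 BR=1, R=2, W=2
[2] ALU needs rd=2 wr=1: ok; after: ALU=0 MUL=1 MEM=1 BR=1, R=0, W=1
[3] MUL needs rd=2 wr=1: RD_PORT; after: ALU=0 MUL=1 MEM=1 BR=1, R=0, W=1
[4] ALU needs rd=2 wr=1: FU; after: ALU=0 MUL=1 MEM=1 BR=1, R=0, W=1
[5] MUL needs rd=1 wr=1: RD_PORT; after: ALU=0 MUL=1 MEM=1 BR=1, R=0, W=1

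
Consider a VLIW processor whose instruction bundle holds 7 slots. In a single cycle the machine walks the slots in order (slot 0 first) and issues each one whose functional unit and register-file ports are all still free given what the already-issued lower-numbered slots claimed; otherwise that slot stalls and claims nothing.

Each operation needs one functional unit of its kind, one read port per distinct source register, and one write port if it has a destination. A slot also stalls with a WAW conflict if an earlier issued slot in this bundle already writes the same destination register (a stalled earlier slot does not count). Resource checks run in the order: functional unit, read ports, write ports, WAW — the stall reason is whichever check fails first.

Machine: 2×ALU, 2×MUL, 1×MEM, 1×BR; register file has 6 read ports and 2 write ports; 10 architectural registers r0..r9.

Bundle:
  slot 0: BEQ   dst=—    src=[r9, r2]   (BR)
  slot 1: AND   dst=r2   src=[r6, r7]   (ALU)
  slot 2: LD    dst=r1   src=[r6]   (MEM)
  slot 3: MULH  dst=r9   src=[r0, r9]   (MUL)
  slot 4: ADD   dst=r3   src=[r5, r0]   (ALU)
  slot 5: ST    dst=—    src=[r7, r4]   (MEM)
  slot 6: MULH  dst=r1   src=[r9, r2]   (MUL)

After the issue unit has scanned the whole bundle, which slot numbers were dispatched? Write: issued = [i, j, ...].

  0. BR ⇒ go  {2A/2Mu/1Ld/0B | 4r 2w}
  1. ALU→r2 ⇒ go  {1A/2Mu/1Ld/0B | 2r 1w}
  2. MEM→r1 ⇒ go  {1A/2Mu/0Ld/0B | 1r 0w}
  3. MUL→r9 ⇒ no(RD_PORT)  {1A/2Mu/0Ld/0B | 1r 0w}
  4. ALU→r3 ⇒ no(RD_PORT)  {1A/2Mu/0Ld/0B | 1r 0w}
  5. MEM ⇒ no(FU)  {1A/2Mu/0Ld/0B | 1r 0w}
  6. MUL→r1 ⇒ no(RD_PORT)  {1A/2Mu/0Ld/0B | 1r 0w}

issued = [0, 1, 2]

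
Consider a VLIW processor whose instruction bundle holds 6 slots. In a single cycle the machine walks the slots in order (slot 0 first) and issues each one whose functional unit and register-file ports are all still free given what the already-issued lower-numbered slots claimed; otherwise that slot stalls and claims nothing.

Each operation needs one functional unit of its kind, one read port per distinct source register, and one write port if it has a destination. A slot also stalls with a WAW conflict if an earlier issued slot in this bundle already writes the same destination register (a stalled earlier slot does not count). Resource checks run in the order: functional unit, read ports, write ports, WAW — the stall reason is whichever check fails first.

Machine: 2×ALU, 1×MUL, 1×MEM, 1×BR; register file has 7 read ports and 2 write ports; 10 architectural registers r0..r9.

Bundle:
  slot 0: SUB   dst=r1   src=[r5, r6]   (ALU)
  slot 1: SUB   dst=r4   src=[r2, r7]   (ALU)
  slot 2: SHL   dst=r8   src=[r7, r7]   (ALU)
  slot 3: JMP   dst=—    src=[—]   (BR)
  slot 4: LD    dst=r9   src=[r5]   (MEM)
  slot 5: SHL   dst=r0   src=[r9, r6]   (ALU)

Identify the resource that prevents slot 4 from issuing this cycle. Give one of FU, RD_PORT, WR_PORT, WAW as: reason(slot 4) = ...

slot 0 (ALU): ISSUE — free A1,Mu1,Ld1,B1 rp5 wp1
slot 1 (ALU): ISSUE — free A0,Mu1,Ld1,B1 rp3 wp0
slot 2 (ALU): stall FU — free A0,Mu1,Ld1,B1 rp3 wp0
slot 3 (BR): ISSUE — free A0,Mu1,Ld1,B0 rp3 wp0
slot 4 (MEM): stall WR_PORT — free A0,Mu1,Ld1,B0 rp3 wp0
slot 5 (ALU): stall FU — free A0,Mu1,Ld1,B0 rp3 wp0

reason(slot 4) = WR_PORT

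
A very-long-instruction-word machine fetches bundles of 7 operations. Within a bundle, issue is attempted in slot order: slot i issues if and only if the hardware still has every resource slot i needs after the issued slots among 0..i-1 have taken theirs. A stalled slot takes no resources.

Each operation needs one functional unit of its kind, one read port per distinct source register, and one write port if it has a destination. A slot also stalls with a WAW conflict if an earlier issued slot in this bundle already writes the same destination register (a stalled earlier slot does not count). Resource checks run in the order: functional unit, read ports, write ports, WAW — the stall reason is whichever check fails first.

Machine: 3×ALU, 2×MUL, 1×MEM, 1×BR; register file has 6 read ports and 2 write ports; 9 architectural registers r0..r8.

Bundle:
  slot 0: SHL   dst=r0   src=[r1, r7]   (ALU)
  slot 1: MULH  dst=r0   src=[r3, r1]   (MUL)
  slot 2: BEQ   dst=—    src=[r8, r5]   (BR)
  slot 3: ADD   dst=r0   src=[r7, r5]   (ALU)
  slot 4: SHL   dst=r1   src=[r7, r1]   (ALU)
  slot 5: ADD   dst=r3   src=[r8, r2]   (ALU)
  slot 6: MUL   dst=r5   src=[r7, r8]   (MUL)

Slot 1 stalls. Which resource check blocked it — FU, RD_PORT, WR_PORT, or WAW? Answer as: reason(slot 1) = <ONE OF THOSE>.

reason(slot 1) = WAW

#0 ALU src=r1,r7 dispatched  <A:2 Mu:2 Ld:1 B:1 rd:4 wr:1>
#1 MUL src=r3,r1 held:WAW  <A:2 Mu:2 Ld:1 B:1 rd:4 wr:1>
#2 BR src=r8,r5 dispatched  <A:2 Mu:2 Ld:1 B:0 rd:2 wr:1>
#3 ALU src=r7,r5 held:WAW  <A:2 Mu:2 Ld:1 B:0 rd:2 wr:1>
#4 ALU src=r7,r1 dispatched  <A:1 Mu:2 Ld:1 B:0 rd:0 wr:0>
#5 ALU src=r8,r2 held:RD_PORT  <A:1 Mu:2 Ld:1 B:0 rd:0 wr:0>
#6 MUL src=r7,r8 held:RD_PORT  <A:1 Mu:2 Ld:1 B:0 rd:0 wr:0>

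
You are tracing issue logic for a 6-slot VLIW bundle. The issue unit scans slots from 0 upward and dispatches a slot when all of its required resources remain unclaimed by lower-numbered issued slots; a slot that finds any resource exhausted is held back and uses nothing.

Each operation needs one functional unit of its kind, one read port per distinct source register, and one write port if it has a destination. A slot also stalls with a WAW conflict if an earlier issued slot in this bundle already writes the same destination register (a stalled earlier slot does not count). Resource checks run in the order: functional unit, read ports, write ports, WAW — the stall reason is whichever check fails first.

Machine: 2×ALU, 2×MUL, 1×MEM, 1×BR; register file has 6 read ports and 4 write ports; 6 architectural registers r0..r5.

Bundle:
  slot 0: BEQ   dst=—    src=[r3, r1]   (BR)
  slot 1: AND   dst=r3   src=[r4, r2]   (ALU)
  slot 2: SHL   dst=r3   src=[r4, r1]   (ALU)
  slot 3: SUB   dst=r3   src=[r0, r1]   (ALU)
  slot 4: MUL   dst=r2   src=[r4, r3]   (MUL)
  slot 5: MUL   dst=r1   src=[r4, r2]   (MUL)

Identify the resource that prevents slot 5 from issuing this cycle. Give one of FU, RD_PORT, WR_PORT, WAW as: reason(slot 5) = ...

#0 BR src=r3,r1 dispatched  <A:2 Mu:2 Ld:1 B:0 rd:4 wr:4>
#1 ALU src=r4,r2 dispatched  <A:1 Mu:2 Ld:1 B:0 rd:2 wr:3>
#2 ALU src=r4,r1 held:WAW  <A:1 Mu:2 Ld:1 B:0 rd:2 wr:3>
#3 ALU src=r0,r1 held:WAW  <A:1 Mu:2 Ld:1 B:0 rd:2 wr:3>
#4 MUL src=r4,r3 dispatched  <A:1 Mu:1 Ld:1 B:0 rd:0 wr:2>
#5 MUL src=r4,r2 held:RD_PORT  <A:1 Mu:1 Ld:1 B:0 rd:0 wr:2>

reason(slot 5) = RD_PORT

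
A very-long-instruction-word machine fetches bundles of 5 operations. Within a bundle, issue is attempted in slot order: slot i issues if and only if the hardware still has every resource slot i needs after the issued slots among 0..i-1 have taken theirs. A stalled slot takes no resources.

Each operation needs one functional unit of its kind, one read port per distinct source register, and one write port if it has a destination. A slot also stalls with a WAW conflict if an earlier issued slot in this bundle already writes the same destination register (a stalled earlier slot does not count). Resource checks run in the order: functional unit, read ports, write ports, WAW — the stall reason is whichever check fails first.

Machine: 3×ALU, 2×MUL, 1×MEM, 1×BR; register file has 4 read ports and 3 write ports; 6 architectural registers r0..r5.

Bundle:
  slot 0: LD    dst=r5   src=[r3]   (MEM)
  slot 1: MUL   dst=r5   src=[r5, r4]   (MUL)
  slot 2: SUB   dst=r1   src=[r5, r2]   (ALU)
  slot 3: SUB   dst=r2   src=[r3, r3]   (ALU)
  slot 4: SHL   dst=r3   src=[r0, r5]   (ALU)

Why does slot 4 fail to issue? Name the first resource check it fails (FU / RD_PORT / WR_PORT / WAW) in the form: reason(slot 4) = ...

  0. MEM→r5 ⇒ go  {3A/2Mu/0Ld/1B | 3r 2w}
  1. MUL→r5 ⇒ no(WAW)  {3A/2Mu/0Ld/1B | 3r 2w}
  2. ALU→r1 ⇒ go  {2A/2Mu/0Ld/1B | 1r 1w}
  3. ALU→r2 ⇒ go  {1A/2Mu/0Ld/1B | 0r 0w}
  4. ALU→r3 ⇒ no(RD_PORT)  {1A/2Mu/0Ld/1B | 0r 0w}

reason(slot 4) = RD_PORT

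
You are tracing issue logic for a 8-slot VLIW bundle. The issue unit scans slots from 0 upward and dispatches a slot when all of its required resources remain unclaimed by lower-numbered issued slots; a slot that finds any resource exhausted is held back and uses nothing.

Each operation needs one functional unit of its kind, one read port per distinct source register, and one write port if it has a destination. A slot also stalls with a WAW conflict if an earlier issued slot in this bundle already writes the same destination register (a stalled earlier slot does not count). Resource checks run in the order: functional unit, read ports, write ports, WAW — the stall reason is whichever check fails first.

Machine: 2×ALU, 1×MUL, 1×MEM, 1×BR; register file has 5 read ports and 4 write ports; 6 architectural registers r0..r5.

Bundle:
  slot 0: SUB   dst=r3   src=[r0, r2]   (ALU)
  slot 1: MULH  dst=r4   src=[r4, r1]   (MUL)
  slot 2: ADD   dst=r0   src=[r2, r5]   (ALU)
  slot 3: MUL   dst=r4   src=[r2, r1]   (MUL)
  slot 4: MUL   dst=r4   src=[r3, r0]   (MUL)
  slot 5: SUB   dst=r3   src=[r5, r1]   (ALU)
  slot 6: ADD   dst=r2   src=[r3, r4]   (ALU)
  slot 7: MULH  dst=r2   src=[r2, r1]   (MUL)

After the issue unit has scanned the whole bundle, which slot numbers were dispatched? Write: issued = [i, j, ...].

(0) want 1×ALU +2rd +1wr — yes → AL1|MU1|ME1|BR1|rd3|wr3
(1) want 1×MUL +2rd +1wr — yes → AL1|MU0|ME1|BR1|rd1|wr2
(2) want 1×ALU +2rd +1wr — RD_PORT → AL1|MU0|ME1|BR1|rd1|wr2
(3) want 1×MUL +2rd +1wr — FU → AL1|MU0|ME1|BR1|rd1|wr2
(4) want 1×MUL +2rd +1wr — FU → AL1|MU0|ME1|BR1|rd1|wr2
(5) want 1×ALU +2rd +1wr — RD_PORT → AL1|MU0|ME1|BR1|rd1|wr2
(6) want 1×ALU +2rd +1wr — RD_PORT → AL1|MU0|ME1|BR1|rd1|wr2
(7) want 1×MUL +2rd +1wr — FU → AL1|MU0|ME1|BR1|rd1|wr2

issued = [0, 1]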